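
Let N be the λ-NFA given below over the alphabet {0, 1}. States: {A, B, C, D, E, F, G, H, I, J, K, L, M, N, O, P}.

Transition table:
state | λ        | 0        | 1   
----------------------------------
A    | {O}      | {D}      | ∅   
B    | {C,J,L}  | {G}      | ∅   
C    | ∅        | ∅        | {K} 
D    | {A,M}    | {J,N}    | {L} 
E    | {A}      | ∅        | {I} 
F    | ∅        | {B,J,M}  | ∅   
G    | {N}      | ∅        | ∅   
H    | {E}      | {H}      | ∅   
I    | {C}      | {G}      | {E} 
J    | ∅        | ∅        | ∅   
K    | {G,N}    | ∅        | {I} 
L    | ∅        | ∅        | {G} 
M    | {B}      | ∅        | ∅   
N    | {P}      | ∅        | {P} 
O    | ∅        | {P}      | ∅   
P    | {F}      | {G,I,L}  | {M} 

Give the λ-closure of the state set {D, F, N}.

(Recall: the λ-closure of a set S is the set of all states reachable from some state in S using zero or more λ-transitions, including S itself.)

Start with {D, F, N}.
From D via λ: add A, M.
From N via λ: add P.
From A via λ: add O.
From M via λ: add B.
From B via λ: add C, J, L.
No new states can be added; the closed set is {A, B, C, D, F, J, L, M, N, O, P}.

{A, B, C, D, F, J, L, M, N, O, P}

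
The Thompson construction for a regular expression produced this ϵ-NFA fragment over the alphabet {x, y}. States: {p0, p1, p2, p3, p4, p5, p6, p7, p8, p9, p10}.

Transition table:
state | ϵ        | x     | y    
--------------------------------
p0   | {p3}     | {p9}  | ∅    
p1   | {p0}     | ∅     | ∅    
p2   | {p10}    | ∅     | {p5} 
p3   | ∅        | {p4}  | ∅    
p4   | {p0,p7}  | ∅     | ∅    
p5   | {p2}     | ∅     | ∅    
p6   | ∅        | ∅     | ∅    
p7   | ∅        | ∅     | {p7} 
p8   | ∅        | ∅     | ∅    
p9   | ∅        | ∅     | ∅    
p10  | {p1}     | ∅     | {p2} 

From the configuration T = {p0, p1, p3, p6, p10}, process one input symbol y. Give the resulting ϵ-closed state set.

{p0, p1, p2, p3, p10}

p10 on y → {p2}.
No y-transition from p0, p1, p3, p6.
Union after reading y: {p2}.
Now take the ϵ-closure:
From p2 via ϵ: add p10.
From p10 via ϵ: add p1.
From p1 via ϵ: add p0.
From p0 via ϵ: add p3.
No new states can be added; the closed set is {p0, p1, p2, p3, p10}.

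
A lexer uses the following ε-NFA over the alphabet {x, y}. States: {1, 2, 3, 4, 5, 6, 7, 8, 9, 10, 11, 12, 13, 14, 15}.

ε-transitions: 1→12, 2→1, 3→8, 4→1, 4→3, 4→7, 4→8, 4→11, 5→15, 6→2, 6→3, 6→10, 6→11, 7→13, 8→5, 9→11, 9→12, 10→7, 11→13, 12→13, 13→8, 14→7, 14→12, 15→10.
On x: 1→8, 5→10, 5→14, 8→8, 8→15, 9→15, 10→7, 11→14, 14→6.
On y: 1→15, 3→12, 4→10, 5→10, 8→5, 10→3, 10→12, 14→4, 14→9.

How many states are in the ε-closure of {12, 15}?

Start with {12, 15}.
From 12 via ε: add 13.
From 15 via ε: add 10.
From 10 via ε: add 7.
From 13 via ε: add 8.
From 8 via ε: add 5.
ε-closure = {5, 7, 8, 10, 12, 13, 15}, which has 7 states.

7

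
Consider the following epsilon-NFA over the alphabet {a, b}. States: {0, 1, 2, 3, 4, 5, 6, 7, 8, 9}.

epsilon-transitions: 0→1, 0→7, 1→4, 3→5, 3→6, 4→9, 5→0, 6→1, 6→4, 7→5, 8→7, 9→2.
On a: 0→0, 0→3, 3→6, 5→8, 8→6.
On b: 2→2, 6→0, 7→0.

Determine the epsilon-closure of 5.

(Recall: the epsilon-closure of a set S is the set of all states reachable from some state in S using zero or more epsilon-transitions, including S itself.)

{0, 1, 2, 4, 5, 7, 9}

Start with {5}.
From 5 via epsilon: add 0.
From 0 via epsilon: add 1, 7.
From 1 via epsilon: add 4.
From 4 via epsilon: add 9.
From 9 via epsilon: add 2.
No new states can be added; the closed set is {0, 1, 2, 4, 5, 7, 9}.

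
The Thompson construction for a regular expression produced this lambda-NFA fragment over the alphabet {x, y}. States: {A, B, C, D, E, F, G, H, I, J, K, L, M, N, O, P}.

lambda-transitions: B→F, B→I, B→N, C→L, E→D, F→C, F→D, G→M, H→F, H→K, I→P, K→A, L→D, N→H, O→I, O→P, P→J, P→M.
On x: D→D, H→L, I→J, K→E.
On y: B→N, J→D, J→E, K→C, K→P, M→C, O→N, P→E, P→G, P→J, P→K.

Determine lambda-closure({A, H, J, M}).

{A, C, D, F, H, J, K, L, M}

Start with {A, H, J, M}.
From H via lambda: add F, K.
From F via lambda: add C, D.
From C via lambda: add L.
No new states can be added; the closed set is {A, C, D, F, H, J, K, L, M}.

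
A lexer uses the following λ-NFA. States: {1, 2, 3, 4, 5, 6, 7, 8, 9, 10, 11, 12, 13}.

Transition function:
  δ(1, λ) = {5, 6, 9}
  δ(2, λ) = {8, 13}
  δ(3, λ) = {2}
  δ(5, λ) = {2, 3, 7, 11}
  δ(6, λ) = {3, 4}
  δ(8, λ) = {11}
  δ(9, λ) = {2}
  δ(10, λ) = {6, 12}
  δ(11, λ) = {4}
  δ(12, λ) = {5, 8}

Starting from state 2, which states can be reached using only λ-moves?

Start with {2}.
From 2 via λ: add 8, 13.
From 8 via λ: add 11.
From 11 via λ: add 4.
No new states can be added; the closed set is {2, 4, 8, 11, 13}.

{2, 4, 8, 11, 13}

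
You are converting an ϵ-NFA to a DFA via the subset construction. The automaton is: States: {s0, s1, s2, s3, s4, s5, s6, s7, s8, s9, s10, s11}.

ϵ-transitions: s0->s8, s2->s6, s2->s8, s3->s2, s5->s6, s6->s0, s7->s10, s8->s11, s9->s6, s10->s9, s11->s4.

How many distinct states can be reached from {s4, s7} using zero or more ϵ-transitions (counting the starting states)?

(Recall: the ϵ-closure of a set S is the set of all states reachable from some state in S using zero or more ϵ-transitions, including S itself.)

Start with {s4, s7}.
From s7 via ϵ: add s10.
From s10 via ϵ: add s9.
From s9 via ϵ: add s6.
From s6 via ϵ: add s0.
From s0 via ϵ: add s8.
From s8 via ϵ: add s11.
ϵ-closure = {s0, s4, s6, s7, s8, s9, s10, s11}, which has 8 states.

8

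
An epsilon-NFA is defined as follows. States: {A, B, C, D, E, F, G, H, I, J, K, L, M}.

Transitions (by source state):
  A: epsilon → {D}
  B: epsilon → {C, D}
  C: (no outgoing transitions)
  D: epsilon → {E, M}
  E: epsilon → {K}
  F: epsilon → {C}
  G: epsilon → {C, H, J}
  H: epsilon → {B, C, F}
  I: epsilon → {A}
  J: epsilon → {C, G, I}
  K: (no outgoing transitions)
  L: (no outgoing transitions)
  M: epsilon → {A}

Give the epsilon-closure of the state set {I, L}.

Start with {I, L}.
From I via epsilon: add A.
From A via epsilon: add D.
From D via epsilon: add E, M.
From E via epsilon: add K.
No new states can be added; the closed set is {A, D, E, I, K, L, M}.

{A, D, E, I, K, L, M}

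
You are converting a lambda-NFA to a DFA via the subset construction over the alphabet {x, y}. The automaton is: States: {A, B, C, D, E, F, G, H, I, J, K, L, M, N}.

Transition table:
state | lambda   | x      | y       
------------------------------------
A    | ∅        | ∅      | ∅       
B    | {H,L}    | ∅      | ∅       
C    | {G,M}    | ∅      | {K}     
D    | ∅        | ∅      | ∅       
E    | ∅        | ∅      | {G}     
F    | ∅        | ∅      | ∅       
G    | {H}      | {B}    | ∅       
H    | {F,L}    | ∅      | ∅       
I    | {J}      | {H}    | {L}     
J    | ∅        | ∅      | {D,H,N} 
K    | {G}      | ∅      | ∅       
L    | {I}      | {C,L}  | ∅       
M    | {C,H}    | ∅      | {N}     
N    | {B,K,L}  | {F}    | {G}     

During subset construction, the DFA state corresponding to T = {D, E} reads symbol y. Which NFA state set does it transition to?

E on y → {G}.
No y-transition from D.
Union after reading y: {G}.
Now take the lambda-closure:
From G via lambda: add H.
From H via lambda: add F, L.
From L via lambda: add I.
From I via lambda: add J.
No new states can be added; the closed set is {F, G, H, I, J, L}.

{F, G, H, I, J, L}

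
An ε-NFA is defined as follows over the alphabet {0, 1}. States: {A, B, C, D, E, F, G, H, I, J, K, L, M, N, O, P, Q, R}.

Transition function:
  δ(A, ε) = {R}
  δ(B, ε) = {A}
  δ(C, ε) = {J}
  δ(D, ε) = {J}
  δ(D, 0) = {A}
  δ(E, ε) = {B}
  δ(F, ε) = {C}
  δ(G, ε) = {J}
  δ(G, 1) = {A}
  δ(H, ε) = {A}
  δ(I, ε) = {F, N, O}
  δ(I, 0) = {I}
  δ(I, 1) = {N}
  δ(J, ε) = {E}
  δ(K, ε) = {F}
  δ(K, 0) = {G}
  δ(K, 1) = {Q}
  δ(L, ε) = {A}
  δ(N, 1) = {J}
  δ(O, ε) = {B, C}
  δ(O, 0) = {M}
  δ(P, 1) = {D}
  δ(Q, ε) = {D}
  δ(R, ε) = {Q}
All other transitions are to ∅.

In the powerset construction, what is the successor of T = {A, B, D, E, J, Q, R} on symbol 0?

D on 0 → {A}.
No 0-transition from A, B, E, J, Q, R.
Union after reading 0: {A}.
Now take the ε-closure:
From A via ε: add R.
From R via ε: add Q.
From Q via ε: add D.
From D via ε: add J.
From J via ε: add E.
From E via ε: add B.
No new states can be added; the closed set is {A, B, D, E, J, Q, R}.

{A, B, D, E, J, Q, R}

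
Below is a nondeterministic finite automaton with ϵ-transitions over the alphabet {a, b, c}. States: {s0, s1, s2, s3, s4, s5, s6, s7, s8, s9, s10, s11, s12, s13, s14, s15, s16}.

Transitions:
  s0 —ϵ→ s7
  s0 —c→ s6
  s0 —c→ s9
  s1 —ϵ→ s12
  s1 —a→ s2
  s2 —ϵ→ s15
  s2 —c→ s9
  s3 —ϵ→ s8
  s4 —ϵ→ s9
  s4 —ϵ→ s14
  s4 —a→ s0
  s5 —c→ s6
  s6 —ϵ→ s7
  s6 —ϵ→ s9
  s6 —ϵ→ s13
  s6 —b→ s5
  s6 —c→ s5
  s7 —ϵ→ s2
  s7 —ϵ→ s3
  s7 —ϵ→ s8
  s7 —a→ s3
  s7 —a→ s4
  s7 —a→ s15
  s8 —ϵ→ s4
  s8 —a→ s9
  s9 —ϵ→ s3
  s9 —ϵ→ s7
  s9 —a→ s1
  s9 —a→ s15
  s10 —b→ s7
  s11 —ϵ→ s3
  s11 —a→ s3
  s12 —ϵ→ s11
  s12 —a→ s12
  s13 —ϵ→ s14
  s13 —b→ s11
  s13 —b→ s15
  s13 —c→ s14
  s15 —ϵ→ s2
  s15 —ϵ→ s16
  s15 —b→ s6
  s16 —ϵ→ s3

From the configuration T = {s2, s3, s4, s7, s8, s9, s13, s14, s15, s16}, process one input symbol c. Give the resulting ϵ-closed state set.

s2 on c → {s9}.
s13 on c → {s14}.
No c-transition from s3, s4, s7, s8, s9, s14, s15, s16.
Union after reading c: {s9, s14}.
Now take the ϵ-closure:
From s9 via ϵ: add s3, s7.
From s3 via ϵ: add s8.
From s7 via ϵ: add s2.
From s2 via ϵ: add s15.
From s8 via ϵ: add s4.
From s15 via ϵ: add s16.
No new states can be added; the closed set is {s2, s3, s4, s7, s8, s9, s14, s15, s16}.

{s2, s3, s4, s7, s8, s9, s14, s15, s16}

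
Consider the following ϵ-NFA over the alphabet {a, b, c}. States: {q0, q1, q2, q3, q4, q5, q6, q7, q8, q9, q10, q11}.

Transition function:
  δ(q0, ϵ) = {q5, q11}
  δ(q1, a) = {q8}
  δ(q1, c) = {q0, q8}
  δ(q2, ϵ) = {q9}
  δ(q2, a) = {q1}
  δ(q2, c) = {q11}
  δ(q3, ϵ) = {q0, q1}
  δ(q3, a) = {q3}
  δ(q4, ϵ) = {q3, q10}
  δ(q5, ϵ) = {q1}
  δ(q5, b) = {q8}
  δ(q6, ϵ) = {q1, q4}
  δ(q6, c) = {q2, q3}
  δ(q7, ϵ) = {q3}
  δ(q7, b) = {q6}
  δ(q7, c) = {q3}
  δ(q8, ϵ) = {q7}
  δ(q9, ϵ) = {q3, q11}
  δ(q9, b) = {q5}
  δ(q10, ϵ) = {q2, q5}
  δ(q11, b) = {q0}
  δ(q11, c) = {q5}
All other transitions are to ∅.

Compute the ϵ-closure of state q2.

Start with {q2}.
From q2 via ϵ: add q9.
From q9 via ϵ: add q3, q11.
From q3 via ϵ: add q0, q1.
From q0 via ϵ: add q5.
No new states can be added; the closed set is {q0, q1, q2, q3, q5, q9, q11}.

{q0, q1, q2, q3, q5, q9, q11}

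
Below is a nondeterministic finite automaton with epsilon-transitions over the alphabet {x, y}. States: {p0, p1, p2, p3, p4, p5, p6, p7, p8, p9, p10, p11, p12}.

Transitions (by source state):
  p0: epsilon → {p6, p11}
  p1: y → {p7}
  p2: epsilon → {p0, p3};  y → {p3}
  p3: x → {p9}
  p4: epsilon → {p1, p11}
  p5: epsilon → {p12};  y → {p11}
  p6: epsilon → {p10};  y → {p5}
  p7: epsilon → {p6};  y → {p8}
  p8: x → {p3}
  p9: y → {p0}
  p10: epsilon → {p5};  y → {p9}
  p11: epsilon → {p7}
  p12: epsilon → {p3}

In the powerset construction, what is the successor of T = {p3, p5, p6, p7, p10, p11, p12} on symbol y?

{p3, p5, p6, p7, p8, p9, p10, p11, p12}

p5 on y → {p11}.
p6 on y → {p5}.
p7 on y → {p8}.
p10 on y → {p9}.
No y-transition from p3, p11, p12.
Union after reading y: {p5, p8, p9, p11}.
Now take the epsilon-closure:
From p5 via epsilon: add p12.
From p11 via epsilon: add p7.
From p7 via epsilon: add p6.
From p12 via epsilon: add p3.
From p6 via epsilon: add p10.
No new states can be added; the closed set is {p3, p5, p6, p7, p8, p9, p10, p11, p12}.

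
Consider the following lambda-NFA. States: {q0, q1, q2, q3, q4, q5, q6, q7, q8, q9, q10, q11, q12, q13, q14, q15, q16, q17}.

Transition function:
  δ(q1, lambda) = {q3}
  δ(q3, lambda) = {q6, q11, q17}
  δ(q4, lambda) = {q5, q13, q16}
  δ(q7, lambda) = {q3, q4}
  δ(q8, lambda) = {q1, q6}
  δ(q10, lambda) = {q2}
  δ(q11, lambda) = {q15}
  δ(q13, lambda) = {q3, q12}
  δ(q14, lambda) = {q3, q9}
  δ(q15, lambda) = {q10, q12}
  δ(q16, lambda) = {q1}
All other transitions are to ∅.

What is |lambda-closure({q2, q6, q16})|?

Start with {q2, q6, q16}.
From q16 via lambda: add q1.
From q1 via lambda: add q3.
From q3 via lambda: add q11, q17.
From q11 via lambda: add q15.
From q15 via lambda: add q10, q12.
lambda-closure = {q1, q2, q3, q6, q10, q11, q12, q15, q16, q17}, which has 10 states.

10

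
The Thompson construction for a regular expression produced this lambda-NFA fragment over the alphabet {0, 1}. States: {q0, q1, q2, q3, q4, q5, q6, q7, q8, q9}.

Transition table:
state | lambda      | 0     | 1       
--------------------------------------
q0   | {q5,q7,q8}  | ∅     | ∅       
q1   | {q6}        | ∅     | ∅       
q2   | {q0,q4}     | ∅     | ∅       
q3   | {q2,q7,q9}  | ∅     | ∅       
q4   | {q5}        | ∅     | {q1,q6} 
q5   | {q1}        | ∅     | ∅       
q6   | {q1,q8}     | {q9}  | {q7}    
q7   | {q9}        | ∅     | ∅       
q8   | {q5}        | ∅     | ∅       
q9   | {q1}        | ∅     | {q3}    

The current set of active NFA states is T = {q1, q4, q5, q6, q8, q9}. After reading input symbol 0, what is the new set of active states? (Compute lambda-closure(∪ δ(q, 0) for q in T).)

q6 on 0 → {q9}.
No 0-transition from q1, q4, q5, q8, q9.
Union after reading 0: {q9}.
Now take the lambda-closure:
From q9 via lambda: add q1.
From q1 via lambda: add q6.
From q6 via lambda: add q8.
From q8 via lambda: add q5.
No new states can be added; the closed set is {q1, q5, q6, q8, q9}.

{q1, q5, q6, q8, q9}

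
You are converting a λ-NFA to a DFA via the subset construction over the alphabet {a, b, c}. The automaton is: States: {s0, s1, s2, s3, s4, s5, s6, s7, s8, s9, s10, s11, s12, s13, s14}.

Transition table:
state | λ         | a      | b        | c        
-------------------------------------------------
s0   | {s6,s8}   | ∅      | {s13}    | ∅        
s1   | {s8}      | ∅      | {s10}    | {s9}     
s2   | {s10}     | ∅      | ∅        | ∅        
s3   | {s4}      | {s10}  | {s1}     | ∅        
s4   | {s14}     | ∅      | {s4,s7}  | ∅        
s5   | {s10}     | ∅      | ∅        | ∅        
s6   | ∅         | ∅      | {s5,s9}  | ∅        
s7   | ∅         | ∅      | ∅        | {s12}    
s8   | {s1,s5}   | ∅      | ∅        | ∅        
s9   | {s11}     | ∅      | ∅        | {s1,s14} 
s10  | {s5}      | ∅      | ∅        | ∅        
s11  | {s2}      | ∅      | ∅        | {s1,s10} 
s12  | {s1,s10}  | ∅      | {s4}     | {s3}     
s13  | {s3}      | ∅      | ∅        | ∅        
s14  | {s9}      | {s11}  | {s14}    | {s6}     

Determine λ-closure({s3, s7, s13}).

Start with {s3, s7, s13}.
From s3 via λ: add s4.
From s4 via λ: add s14.
From s14 via λ: add s9.
From s9 via λ: add s11.
From s11 via λ: add s2.
From s2 via λ: add s10.
From s10 via λ: add s5.
No new states can be added; the closed set is {s2, s3, s4, s5, s7, s9, s10, s11, s13, s14}.

{s2, s3, s4, s5, s7, s9, s10, s11, s13, s14}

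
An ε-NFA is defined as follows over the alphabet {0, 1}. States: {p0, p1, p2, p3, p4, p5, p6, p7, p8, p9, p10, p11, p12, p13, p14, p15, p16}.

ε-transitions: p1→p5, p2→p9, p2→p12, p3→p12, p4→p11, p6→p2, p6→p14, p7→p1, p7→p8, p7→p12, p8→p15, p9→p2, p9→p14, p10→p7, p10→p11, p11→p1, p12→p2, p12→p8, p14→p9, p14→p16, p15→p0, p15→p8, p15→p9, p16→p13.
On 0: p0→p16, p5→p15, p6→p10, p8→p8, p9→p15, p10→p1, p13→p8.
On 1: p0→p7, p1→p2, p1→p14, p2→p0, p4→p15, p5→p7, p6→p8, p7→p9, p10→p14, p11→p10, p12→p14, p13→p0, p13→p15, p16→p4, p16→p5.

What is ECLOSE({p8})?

{p0, p2, p8, p9, p12, p13, p14, p15, p16}

Start with {p8}.
From p8 via ε: add p15.
From p15 via ε: add p0, p9.
From p9 via ε: add p2, p14.
From p2 via ε: add p12.
From p14 via ε: add p16.
From p16 via ε: add p13.
No new states can be added; the closed set is {p0, p2, p8, p9, p12, p13, p14, p15, p16}.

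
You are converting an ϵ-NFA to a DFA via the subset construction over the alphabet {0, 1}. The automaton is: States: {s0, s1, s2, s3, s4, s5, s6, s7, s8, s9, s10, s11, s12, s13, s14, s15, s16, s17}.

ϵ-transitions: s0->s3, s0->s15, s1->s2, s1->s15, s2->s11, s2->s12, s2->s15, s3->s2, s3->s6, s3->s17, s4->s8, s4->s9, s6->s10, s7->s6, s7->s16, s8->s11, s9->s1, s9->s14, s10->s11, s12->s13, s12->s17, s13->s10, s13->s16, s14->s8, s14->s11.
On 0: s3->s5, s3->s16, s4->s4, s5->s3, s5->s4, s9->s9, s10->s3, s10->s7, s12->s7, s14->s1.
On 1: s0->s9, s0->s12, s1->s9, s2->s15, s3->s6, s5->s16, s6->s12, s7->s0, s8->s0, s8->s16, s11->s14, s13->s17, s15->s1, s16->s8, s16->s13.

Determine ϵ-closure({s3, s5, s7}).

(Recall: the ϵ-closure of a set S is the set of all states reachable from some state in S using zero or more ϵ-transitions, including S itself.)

{s2, s3, s5, s6, s7, s10, s11, s12, s13, s15, s16, s17}

Start with {s3, s5, s7}.
From s3 via ϵ: add s2, s6, s17.
From s7 via ϵ: add s16.
From s2 via ϵ: add s11, s12, s15.
From s6 via ϵ: add s10.
From s12 via ϵ: add s13.
No new states can be added; the closed set is {s2, s3, s5, s6, s7, s10, s11, s12, s13, s15, s16, s17}.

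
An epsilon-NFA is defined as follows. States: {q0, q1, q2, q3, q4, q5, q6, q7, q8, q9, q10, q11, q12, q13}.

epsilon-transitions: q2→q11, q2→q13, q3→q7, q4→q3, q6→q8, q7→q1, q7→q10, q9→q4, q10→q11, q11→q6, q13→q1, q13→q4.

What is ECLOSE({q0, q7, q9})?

{q0, q1, q3, q4, q6, q7, q8, q9, q10, q11}

Start with {q0, q7, q9}.
From q7 via epsilon: add q1, q10.
From q9 via epsilon: add q4.
From q4 via epsilon: add q3.
From q10 via epsilon: add q11.
From q11 via epsilon: add q6.
From q6 via epsilon: add q8.
No new states can be added; the closed set is {q0, q1, q3, q4, q6, q7, q8, q9, q10, q11}.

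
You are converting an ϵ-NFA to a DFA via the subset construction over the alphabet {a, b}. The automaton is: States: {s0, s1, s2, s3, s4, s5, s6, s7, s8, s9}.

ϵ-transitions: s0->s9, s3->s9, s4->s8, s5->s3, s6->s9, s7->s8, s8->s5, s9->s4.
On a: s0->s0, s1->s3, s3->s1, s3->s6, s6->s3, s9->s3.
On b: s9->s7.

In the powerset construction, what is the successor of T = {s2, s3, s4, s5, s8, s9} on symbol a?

s3 on a → {s1, s6}.
s9 on a → {s3}.
No a-transition from s2, s4, s5, s8.
Union after reading a: {s1, s3, s6}.
Now take the ϵ-closure:
From s3 via ϵ: add s9.
From s9 via ϵ: add s4.
From s4 via ϵ: add s8.
From s8 via ϵ: add s5.
No new states can be added; the closed set is {s1, s3, s4, s5, s6, s8, s9}.

{s1, s3, s4, s5, s6, s8, s9}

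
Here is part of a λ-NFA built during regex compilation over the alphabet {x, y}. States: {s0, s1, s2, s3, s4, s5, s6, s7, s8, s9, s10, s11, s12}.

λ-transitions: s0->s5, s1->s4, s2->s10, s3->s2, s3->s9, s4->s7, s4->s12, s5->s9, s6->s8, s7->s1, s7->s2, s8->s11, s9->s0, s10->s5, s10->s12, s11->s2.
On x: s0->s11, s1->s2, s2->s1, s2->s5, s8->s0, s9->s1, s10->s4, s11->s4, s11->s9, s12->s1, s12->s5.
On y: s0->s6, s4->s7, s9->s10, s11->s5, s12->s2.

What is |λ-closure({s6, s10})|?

Start with {s6, s10}.
From s6 via λ: add s8.
From s10 via λ: add s5, s12.
From s5 via λ: add s9.
From s8 via λ: add s11.
From s9 via λ: add s0.
From s11 via λ: add s2.
λ-closure = {s0, s2, s5, s6, s8, s9, s10, s11, s12}, which has 9 states.

9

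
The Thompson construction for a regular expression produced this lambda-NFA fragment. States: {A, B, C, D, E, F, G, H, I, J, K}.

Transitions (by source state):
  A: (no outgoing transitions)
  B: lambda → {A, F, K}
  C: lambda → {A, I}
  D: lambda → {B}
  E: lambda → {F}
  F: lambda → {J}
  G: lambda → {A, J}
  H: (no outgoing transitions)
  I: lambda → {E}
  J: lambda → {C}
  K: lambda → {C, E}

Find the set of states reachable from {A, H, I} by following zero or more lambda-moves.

{A, C, E, F, H, I, J}

Start with {A, H, I}.
From I via lambda: add E.
From E via lambda: add F.
From F via lambda: add J.
From J via lambda: add C.
No new states can be added; the closed set is {A, C, E, F, H, I, J}.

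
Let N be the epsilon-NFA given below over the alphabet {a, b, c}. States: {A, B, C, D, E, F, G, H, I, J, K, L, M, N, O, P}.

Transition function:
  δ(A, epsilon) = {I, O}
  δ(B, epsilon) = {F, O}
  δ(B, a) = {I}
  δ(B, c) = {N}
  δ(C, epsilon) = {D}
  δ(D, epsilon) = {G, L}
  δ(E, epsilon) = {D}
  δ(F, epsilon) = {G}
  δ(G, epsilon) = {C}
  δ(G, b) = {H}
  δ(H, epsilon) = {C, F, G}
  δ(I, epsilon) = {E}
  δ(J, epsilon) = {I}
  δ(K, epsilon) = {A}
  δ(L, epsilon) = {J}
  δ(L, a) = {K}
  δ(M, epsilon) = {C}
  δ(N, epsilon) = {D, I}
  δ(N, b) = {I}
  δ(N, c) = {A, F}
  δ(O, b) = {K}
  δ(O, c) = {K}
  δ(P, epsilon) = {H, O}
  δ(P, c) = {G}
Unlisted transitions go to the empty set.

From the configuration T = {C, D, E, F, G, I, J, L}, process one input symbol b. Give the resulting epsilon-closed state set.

{C, D, E, F, G, H, I, J, L}

G on b → {H}.
No b-transition from C, D, E, F, I, J, L.
Union after reading b: {H}.
Now take the epsilon-closure:
From H via epsilon: add C, F, G.
From C via epsilon: add D.
From D via epsilon: add L.
From L via epsilon: add J.
From J via epsilon: add I.
From I via epsilon: add E.
No new states can be added; the closed set is {C, D, E, F, G, H, I, J, L}.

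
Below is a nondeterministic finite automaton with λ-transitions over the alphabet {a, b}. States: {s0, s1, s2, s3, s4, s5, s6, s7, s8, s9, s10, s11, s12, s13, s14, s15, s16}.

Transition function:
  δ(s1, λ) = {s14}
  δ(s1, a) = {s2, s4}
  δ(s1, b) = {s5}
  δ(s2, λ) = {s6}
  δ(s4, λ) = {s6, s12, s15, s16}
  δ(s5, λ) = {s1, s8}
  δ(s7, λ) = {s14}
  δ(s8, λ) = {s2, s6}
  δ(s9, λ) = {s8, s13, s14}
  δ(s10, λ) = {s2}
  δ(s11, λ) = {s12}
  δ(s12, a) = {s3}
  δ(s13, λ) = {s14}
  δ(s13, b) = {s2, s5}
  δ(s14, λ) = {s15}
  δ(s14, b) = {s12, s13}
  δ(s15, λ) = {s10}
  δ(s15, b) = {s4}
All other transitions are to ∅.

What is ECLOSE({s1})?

{s1, s2, s6, s10, s14, s15}

Start with {s1}.
From s1 via λ: add s14.
From s14 via λ: add s15.
From s15 via λ: add s10.
From s10 via λ: add s2.
From s2 via λ: add s6.
No new states can be added; the closed set is {s1, s2, s6, s10, s14, s15}.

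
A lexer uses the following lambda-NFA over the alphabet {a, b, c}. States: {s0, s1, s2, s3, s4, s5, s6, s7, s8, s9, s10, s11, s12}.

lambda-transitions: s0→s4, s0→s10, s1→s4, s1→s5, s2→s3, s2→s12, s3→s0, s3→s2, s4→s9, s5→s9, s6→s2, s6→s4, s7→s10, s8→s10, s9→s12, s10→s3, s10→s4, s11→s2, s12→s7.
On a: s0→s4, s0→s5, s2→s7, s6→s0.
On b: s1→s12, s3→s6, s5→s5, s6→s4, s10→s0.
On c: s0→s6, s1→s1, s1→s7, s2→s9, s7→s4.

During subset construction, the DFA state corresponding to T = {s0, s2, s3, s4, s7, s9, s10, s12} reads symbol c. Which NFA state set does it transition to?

s0 on c → {s6}.
s2 on c → {s9}.
s7 on c → {s4}.
No c-transition from s3, s4, s9, s10, s12.
Union after reading c: {s4, s6, s9}.
Now take the lambda-closure:
From s6 via lambda: add s2.
From s9 via lambda: add s12.
From s2 via lambda: add s3.
From s12 via lambda: add s7.
From s3 via lambda: add s0.
From s7 via lambda: add s10.
No new states can be added; the closed set is {s0, s2, s3, s4, s6, s7, s9, s10, s12}.

{s0, s2, s3, s4, s6, s7, s9, s10, s12}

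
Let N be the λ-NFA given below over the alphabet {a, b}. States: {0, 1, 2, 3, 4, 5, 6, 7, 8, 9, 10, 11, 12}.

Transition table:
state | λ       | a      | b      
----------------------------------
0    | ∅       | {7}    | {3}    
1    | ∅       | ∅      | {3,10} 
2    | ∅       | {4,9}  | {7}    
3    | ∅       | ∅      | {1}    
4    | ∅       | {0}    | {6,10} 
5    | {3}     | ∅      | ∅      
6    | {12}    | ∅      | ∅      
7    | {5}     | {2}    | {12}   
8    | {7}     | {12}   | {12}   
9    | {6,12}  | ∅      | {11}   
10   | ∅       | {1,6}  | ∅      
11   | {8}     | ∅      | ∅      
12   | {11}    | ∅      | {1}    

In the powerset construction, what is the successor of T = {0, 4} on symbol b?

{3, 5, 6, 7, 8, 10, 11, 12}

0 on b → {3}.
4 on b → {6, 10}.
Union after reading b: {3, 6, 10}.
Now take the λ-closure:
From 6 via λ: add 12.
From 12 via λ: add 11.
From 11 via λ: add 8.
From 8 via λ: add 7.
From 7 via λ: add 5.
No new states can be added; the closed set is {3, 5, 6, 7, 8, 10, 11, 12}.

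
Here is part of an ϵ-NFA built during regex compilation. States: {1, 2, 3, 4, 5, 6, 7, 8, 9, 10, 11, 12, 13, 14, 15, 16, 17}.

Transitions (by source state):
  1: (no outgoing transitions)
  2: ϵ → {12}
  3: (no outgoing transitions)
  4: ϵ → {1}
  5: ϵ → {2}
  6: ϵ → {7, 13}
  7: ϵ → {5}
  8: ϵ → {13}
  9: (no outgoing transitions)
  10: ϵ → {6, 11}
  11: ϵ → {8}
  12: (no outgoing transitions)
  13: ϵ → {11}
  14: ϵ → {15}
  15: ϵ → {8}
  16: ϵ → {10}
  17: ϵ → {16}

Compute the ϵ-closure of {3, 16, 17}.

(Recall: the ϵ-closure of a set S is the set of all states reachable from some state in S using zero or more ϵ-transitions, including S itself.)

Start with {3, 16, 17}.
From 16 via ϵ: add 10.
From 10 via ϵ: add 6, 11.
From 6 via ϵ: add 7, 13.
From 11 via ϵ: add 8.
From 7 via ϵ: add 5.
From 5 via ϵ: add 2.
From 2 via ϵ: add 12.
No new states can be added; the closed set is {2, 3, 5, 6, 7, 8, 10, 11, 12, 13, 16, 17}.

{2, 3, 5, 6, 7, 8, 10, 11, 12, 13, 16, 17}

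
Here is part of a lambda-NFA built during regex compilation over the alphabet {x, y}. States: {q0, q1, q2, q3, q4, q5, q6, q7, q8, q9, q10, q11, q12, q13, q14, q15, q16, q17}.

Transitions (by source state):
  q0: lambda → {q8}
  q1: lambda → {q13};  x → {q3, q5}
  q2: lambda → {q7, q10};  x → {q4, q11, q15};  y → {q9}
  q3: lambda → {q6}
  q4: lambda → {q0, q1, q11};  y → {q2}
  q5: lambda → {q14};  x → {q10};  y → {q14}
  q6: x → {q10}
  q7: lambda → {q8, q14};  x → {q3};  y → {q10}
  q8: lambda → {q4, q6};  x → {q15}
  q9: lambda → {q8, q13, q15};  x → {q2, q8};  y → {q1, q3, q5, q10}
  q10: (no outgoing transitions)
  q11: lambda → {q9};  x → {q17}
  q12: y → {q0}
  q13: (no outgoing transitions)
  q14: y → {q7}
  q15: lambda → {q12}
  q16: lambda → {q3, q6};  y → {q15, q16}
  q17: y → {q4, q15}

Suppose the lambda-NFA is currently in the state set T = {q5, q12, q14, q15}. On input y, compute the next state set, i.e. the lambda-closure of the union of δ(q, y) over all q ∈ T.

q5 on y → {q14}.
q12 on y → {q0}.
q14 on y → {q7}.
No y-transition from q15.
Union after reading y: {q0, q7, q14}.
Now take the lambda-closure:
From q0 via lambda: add q8.
From q8 via lambda: add q4, q6.
From q4 via lambda: add q1, q11.
From q1 via lambda: add q13.
From q11 via lambda: add q9.
From q9 via lambda: add q15.
From q15 via lambda: add q12.
No new states can be added; the closed set is {q0, q1, q4, q6, q7, q8, q9, q11, q12, q13, q14, q15}.

{q0, q1, q4, q6, q7, q8, q9, q11, q12, q13, q14, q15}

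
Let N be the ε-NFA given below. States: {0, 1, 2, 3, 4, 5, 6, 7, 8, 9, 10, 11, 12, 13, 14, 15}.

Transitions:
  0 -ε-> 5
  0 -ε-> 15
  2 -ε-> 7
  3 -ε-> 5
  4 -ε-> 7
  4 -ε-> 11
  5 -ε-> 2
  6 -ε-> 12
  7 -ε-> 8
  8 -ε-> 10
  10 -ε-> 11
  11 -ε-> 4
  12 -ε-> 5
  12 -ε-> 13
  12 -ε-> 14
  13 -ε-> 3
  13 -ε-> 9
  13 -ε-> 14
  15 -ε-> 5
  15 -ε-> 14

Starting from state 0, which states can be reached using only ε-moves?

{0, 2, 4, 5, 7, 8, 10, 11, 14, 15}

Start with {0}.
From 0 via ε: add 5, 15.
From 5 via ε: add 2.
From 15 via ε: add 14.
From 2 via ε: add 7.
From 7 via ε: add 8.
From 8 via ε: add 10.
From 10 via ε: add 11.
From 11 via ε: add 4.
No new states can be added; the closed set is {0, 2, 4, 5, 7, 8, 10, 11, 14, 15}.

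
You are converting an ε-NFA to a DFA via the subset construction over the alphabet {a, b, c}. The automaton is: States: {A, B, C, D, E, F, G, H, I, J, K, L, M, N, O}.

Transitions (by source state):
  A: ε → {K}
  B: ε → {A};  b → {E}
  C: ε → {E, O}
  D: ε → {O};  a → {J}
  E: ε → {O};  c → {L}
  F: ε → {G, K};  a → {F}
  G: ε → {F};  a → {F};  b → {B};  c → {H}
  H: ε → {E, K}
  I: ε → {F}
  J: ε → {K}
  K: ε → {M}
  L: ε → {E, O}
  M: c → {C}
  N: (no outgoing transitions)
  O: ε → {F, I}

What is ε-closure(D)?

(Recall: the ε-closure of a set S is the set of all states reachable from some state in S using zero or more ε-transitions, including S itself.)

Start with {D}.
From D via ε: add O.
From O via ε: add F, I.
From F via ε: add G, K.
From K via ε: add M.
No new states can be added; the closed set is {D, F, G, I, K, M, O}.

{D, F, G, I, K, M, O}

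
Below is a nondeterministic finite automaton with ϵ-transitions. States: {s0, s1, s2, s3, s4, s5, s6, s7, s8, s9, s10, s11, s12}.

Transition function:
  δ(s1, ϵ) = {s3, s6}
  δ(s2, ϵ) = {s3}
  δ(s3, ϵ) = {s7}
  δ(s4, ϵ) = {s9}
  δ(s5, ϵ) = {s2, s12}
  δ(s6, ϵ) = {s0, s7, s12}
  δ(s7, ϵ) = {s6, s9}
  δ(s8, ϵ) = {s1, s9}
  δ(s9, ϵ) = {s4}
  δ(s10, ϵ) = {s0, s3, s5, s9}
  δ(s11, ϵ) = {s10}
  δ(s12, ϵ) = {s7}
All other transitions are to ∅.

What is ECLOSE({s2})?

{s0, s2, s3, s4, s6, s7, s9, s12}

Start with {s2}.
From s2 via ϵ: add s3.
From s3 via ϵ: add s7.
From s7 via ϵ: add s6, s9.
From s6 via ϵ: add s0, s12.
From s9 via ϵ: add s4.
No new states can be added; the closed set is {s0, s2, s3, s4, s6, s7, s9, s12}.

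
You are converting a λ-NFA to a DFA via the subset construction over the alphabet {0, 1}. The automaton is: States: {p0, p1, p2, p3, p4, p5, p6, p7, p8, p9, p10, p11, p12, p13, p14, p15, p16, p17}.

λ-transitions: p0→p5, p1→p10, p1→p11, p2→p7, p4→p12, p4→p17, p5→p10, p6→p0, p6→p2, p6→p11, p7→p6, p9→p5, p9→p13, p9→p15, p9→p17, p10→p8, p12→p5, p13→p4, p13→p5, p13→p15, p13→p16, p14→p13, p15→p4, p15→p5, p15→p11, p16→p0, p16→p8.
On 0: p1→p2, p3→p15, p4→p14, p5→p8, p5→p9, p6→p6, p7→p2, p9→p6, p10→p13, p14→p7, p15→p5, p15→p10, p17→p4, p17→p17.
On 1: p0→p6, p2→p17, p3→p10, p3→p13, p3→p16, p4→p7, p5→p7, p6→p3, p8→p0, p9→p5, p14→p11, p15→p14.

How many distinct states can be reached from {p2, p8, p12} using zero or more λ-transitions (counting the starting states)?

Start with {p2, p8, p12}.
From p2 via λ: add p7.
From p12 via λ: add p5.
From p5 via λ: add p10.
From p7 via λ: add p6.
From p6 via λ: add p0, p11.
λ-closure = {p0, p2, p5, p6, p7, p8, p10, p11, p12}, which has 9 states.

9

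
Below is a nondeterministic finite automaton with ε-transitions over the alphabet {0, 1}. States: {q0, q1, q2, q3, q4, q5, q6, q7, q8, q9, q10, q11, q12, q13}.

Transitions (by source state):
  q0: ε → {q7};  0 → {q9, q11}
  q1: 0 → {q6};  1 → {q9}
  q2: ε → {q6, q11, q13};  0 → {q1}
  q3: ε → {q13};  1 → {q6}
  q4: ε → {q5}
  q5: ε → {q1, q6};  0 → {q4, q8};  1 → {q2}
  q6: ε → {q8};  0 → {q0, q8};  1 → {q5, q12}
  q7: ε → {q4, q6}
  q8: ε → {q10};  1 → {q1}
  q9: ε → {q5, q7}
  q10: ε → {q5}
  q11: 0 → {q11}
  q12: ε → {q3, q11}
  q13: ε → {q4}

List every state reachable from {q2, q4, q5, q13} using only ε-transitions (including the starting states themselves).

Start with {q2, q4, q5, q13}.
From q2 via ε: add q6, q11.
From q5 via ε: add q1.
From q6 via ε: add q8.
From q8 via ε: add q10.
No new states can be added; the closed set is {q1, q2, q4, q5, q6, q8, q10, q11, q13}.

{q1, q2, q4, q5, q6, q8, q10, q11, q13}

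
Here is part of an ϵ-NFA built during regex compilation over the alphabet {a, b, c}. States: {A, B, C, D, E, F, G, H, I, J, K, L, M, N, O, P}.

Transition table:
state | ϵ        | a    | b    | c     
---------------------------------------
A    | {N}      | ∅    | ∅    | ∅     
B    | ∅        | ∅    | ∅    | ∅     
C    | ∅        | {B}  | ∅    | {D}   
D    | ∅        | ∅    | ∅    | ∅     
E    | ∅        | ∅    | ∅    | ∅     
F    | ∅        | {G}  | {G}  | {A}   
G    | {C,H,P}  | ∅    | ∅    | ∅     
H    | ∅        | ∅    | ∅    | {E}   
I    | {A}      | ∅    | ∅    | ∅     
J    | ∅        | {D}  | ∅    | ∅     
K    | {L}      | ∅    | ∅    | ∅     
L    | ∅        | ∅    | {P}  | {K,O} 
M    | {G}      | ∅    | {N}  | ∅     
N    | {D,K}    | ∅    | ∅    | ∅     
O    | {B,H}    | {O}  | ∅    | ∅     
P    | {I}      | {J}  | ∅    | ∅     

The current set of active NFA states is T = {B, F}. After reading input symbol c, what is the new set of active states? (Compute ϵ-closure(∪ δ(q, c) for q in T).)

{A, D, K, L, N}

F on c → {A}.
No c-transition from B.
Union after reading c: {A}.
Now take the ϵ-closure:
From A via ϵ: add N.
From N via ϵ: add D, K.
From K via ϵ: add L.
No new states can be added; the closed set is {A, D, K, L, N}.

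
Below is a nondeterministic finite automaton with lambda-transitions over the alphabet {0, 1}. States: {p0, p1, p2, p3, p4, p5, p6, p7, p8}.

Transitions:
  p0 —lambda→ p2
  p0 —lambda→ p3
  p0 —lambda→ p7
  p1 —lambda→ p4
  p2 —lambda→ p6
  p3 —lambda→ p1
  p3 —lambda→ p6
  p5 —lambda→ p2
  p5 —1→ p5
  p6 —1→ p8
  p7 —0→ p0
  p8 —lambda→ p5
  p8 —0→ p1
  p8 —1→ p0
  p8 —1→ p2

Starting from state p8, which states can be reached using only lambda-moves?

Start with {p8}.
From p8 via lambda: add p5.
From p5 via lambda: add p2.
From p2 via lambda: add p6.
No new states can be added; the closed set is {p2, p5, p6, p8}.

{p2, p5, p6, p8}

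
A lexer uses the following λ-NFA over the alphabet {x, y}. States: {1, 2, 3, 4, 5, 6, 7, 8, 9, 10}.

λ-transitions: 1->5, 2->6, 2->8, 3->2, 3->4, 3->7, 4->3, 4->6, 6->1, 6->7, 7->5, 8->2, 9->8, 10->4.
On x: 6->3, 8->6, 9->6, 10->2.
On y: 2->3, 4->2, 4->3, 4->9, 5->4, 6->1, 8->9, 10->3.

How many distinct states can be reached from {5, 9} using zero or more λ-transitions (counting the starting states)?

Start with {5, 9}.
From 9 via λ: add 8.
From 8 via λ: add 2.
From 2 via λ: add 6.
From 6 via λ: add 1, 7.
λ-closure = {1, 2, 5, 6, 7, 8, 9}, which has 7 states.

7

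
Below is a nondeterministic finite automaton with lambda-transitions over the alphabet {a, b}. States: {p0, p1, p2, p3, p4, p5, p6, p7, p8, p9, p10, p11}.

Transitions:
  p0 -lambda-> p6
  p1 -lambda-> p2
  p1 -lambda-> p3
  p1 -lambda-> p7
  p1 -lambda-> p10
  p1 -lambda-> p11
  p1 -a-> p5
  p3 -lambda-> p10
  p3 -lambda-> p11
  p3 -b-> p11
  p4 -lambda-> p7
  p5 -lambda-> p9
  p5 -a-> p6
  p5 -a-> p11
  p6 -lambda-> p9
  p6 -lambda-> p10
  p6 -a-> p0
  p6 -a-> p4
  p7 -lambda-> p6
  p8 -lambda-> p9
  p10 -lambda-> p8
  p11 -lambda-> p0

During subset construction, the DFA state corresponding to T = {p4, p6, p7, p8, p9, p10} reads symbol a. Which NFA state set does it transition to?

p6 on a → {p0, p4}.
No a-transition from p4, p7, p8, p9, p10.
Union after reading a: {p0, p4}.
Now take the lambda-closure:
From p0 via lambda: add p6.
From p4 via lambda: add p7.
From p6 via lambda: add p9, p10.
From p10 via lambda: add p8.
No new states can be added; the closed set is {p0, p4, p6, p7, p8, p9, p10}.

{p0, p4, p6, p7, p8, p9, p10}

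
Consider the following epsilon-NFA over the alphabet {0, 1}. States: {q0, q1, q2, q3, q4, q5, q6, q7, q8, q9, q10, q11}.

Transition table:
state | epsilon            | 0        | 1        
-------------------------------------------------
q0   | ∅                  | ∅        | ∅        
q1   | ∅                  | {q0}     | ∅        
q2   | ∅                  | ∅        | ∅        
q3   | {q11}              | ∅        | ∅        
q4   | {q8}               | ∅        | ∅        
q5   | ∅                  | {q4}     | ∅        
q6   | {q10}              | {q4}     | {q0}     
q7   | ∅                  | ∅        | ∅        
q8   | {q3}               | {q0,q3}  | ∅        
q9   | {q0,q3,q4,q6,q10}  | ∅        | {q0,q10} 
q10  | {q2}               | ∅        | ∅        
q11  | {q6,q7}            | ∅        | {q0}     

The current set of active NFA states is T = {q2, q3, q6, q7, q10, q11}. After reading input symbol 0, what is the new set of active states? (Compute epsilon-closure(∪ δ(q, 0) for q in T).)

q6 on 0 → {q4}.
No 0-transition from q2, q3, q7, q10, q11.
Union after reading 0: {q4}.
Now take the epsilon-closure:
From q4 via epsilon: add q8.
From q8 via epsilon: add q3.
From q3 via epsilon: add q11.
From q11 via epsilon: add q6, q7.
From q6 via epsilon: add q10.
From q10 via epsilon: add q2.
No new states can be added; the closed set is {q2, q3, q4, q6, q7, q8, q10, q11}.

{q2, q3, q4, q6, q7, q8, q10, q11}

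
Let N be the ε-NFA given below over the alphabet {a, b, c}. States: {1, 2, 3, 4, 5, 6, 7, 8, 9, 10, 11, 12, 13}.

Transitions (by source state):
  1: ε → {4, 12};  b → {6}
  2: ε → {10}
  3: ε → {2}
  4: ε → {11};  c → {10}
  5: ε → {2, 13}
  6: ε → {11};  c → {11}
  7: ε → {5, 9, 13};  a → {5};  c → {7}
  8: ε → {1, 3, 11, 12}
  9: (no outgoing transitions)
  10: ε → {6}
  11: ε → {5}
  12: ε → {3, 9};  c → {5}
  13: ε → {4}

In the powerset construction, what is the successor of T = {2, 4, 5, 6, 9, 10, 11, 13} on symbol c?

{2, 4, 5, 6, 10, 11, 13}

4 on c → {10}.
6 on c → {11}.
No c-transition from 2, 5, 9, 10, 11, 13.
Union after reading c: {10, 11}.
Now take the ε-closure:
From 10 via ε: add 6.
From 11 via ε: add 5.
From 5 via ε: add 2, 13.
From 13 via ε: add 4.
No new states can be added; the closed set is {2, 4, 5, 6, 10, 11, 13}.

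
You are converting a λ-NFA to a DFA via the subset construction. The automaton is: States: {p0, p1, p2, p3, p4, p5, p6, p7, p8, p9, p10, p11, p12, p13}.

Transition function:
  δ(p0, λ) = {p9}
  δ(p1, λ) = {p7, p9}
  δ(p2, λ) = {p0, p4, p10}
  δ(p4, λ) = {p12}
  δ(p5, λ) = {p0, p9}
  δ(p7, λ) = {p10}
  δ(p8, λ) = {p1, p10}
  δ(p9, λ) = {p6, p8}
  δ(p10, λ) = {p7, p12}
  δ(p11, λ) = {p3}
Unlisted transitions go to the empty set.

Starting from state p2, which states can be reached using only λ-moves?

Start with {p2}.
From p2 via λ: add p0, p4, p10.
From p0 via λ: add p9.
From p4 via λ: add p12.
From p10 via λ: add p7.
From p9 via λ: add p6, p8.
From p8 via λ: add p1.
No new states can be added; the closed set is {p0, p1, p2, p4, p6, p7, p8, p9, p10, p12}.

{p0, p1, p2, p4, p6, p7, p8, p9, p10, p12}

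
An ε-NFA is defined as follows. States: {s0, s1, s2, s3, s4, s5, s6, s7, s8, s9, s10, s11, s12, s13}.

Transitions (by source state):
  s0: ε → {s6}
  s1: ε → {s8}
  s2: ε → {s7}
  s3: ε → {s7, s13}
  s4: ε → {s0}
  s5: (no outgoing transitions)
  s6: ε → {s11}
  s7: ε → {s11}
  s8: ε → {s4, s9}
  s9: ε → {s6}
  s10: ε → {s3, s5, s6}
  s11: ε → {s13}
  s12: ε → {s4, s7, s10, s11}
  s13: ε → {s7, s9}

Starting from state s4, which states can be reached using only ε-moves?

Start with {s4}.
From s4 via ε: add s0.
From s0 via ε: add s6.
From s6 via ε: add s11.
From s11 via ε: add s13.
From s13 via ε: add s7, s9.
No new states can be added; the closed set is {s0, s4, s6, s7, s9, s11, s13}.

{s0, s4, s6, s7, s9, s11, s13}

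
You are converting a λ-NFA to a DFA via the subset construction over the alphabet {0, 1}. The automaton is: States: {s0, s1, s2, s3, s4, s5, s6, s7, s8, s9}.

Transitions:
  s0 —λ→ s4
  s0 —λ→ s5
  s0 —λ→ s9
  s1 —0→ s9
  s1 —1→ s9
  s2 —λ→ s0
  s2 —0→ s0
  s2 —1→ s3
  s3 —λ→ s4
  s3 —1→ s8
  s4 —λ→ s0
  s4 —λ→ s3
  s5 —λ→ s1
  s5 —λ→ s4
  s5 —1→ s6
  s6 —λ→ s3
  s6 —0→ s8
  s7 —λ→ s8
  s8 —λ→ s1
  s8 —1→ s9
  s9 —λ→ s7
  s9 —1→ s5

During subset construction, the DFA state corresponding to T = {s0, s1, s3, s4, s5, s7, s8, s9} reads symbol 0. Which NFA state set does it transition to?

{s1, s7, s8, s9}

s1 on 0 → {s9}.
No 0-transition from s0, s3, s4, s5, s7, s8, s9.
Union after reading 0: {s9}.
Now take the λ-closure:
From s9 via λ: add s7.
From s7 via λ: add s8.
From s8 via λ: add s1.
No new states can be added; the closed set is {s1, s7, s8, s9}.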